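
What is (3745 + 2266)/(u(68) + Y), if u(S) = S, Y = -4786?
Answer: -6011/4718 ≈ -1.2741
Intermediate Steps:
(3745 + 2266)/(u(68) + Y) = (3745 + 2266)/(68 - 4786) = 6011/(-4718) = 6011*(-1/4718) = -6011/4718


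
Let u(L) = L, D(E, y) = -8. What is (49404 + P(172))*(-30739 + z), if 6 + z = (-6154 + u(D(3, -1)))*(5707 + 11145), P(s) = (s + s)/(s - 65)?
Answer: -549130872157868/107 ≈ -5.1321e+12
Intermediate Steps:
P(s) = 2*s/(-65 + s) (P(s) = (2*s)/(-65 + s) = 2*s/(-65 + s))
z = -103842030 (z = -6 + (-6154 - 8)*(5707 + 11145) = -6 - 6162*16852 = -6 - 103842024 = -103842030)
(49404 + P(172))*(-30739 + z) = (49404 + 2*172/(-65 + 172))*(-30739 - 103842030) = (49404 + 2*172/107)*(-103872769) = (49404 + 2*172*(1/107))*(-103872769) = (49404 + 344/107)*(-103872769) = (5286572/107)*(-103872769) = -549130872157868/107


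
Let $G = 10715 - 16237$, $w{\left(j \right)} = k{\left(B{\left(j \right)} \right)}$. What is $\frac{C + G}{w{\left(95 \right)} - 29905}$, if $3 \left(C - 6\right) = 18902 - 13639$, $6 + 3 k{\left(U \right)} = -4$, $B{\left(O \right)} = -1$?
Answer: $\frac{61}{485} \approx 0.12577$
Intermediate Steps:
$k{\left(U \right)} = - \frac{10}{3}$ ($k{\left(U \right)} = -2 + \frac{1}{3} \left(-4\right) = -2 - \frac{4}{3} = - \frac{10}{3}$)
$w{\left(j \right)} = - \frac{10}{3}$
$C = \frac{5281}{3}$ ($C = 6 + \frac{18902 - 13639}{3} = 6 + \frac{1}{3} \cdot 5263 = 6 + \frac{5263}{3} = \frac{5281}{3} \approx 1760.3$)
$G = -5522$ ($G = 10715 - 16237 = -5522$)
$\frac{C + G}{w{\left(95 \right)} - 29905} = \frac{\frac{5281}{3} - 5522}{- \frac{10}{3} - 29905} = - \frac{11285}{3 \left(- \frac{89725}{3}\right)} = \left(- \frac{11285}{3}\right) \left(- \frac{3}{89725}\right) = \frac{61}{485}$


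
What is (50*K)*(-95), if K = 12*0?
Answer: 0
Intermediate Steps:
K = 0
(50*K)*(-95) = (50*0)*(-95) = 0*(-95) = 0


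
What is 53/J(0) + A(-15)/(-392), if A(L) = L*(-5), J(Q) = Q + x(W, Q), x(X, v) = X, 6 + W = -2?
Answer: -334/49 ≈ -6.8163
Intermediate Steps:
W = -8 (W = -6 - 2 = -8)
J(Q) = -8 + Q (J(Q) = Q - 8 = -8 + Q)
A(L) = -5*L
53/J(0) + A(-15)/(-392) = 53/(-8 + 0) - 5*(-15)/(-392) = 53/(-8) + 75*(-1/392) = 53*(-1/8) - 75/392 = -53/8 - 75/392 = -334/49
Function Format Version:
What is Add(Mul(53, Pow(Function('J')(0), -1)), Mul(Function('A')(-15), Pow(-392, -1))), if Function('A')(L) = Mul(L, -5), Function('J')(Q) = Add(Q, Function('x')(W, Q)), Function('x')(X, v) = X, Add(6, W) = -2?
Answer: Rational(-334, 49) ≈ -6.8163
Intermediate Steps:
W = -8 (W = Add(-6, -2) = -8)
Function('J')(Q) = Add(-8, Q) (Function('J')(Q) = Add(Q, -8) = Add(-8, Q))
Function('A')(L) = Mul(-5, L)
Add(Mul(53, Pow(Function('J')(0), -1)), Mul(Function('A')(-15), Pow(-392, -1))) = Add(Mul(53, Pow(Add(-8, 0), -1)), Mul(Mul(-5, -15), Pow(-392, -1))) = Add(Mul(53, Pow(-8, -1)), Mul(75, Rational(-1, 392))) = Add(Mul(53, Rational(-1, 8)), Rational(-75, 392)) = Add(Rational(-53, 8), Rational(-75, 392)) = Rational(-334, 49)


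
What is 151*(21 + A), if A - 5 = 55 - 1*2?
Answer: 11929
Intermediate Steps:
A = 58 (A = 5 + (55 - 1*2) = 5 + (55 - 2) = 5 + 53 = 58)
151*(21 + A) = 151*(21 + 58) = 151*79 = 11929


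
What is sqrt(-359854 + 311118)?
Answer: 4*I*sqrt(3046) ≈ 220.76*I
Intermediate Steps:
sqrt(-359854 + 311118) = sqrt(-48736) = 4*I*sqrt(3046)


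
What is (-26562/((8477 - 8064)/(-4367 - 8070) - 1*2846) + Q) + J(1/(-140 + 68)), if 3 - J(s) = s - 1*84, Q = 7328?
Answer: 6307032862361/849506760 ≈ 7424.3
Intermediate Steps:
J(s) = 87 - s (J(s) = 3 - (s - 1*84) = 3 - (s - 84) = 3 - (-84 + s) = 3 + (84 - s) = 87 - s)
(-26562/((8477 - 8064)/(-4367 - 8070) - 1*2846) + Q) + J(1/(-140 + 68)) = (-26562/((8477 - 8064)/(-4367 - 8070) - 1*2846) + 7328) + (87 - 1/(-140 + 68)) = (-26562/(413/(-12437) - 2846) + 7328) + (87 - 1/(-72)) = (-26562/(413*(-1/12437) - 2846) + 7328) + (87 - 1*(-1/72)) = (-26562/(-413/12437 - 2846) + 7328) + (87 + 1/72) = (-26562/(-35396115/12437) + 7328) + 6265/72 = (-26562*(-12437/35396115) + 7328) + 6265/72 = (110117198/11798705 + 7328) + 6265/72 = 86571027438/11798705 + 6265/72 = 6307032862361/849506760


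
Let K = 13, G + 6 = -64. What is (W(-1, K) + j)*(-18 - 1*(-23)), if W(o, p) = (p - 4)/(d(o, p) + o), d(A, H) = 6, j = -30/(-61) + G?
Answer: -20651/61 ≈ -338.54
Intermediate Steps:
G = -70 (G = -6 - 64 = -70)
j = -4240/61 (j = -30/(-61) - 70 = -30*(-1/61) - 70 = 30/61 - 70 = -4240/61 ≈ -69.508)
W(o, p) = (-4 + p)/(6 + o) (W(o, p) = (p - 4)/(6 + o) = (-4 + p)/(6 + o))
(W(-1, K) + j)*(-18 - 1*(-23)) = ((-4 + 13)/(6 - 1) - 4240/61)*(-18 - 1*(-23)) = (9/5 - 4240/61)*(-18 + 23) = ((1/5)*9 - 4240/61)*5 = (9/5 - 4240/61)*5 = -20651/305*5 = -20651/61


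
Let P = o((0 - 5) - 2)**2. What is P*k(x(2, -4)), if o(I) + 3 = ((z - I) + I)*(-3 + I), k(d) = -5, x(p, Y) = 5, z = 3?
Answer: -5445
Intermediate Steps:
o(I) = -12 + 3*I (o(I) = -3 + ((3 - I) + I)*(-3 + I) = -3 + 3*(-3 + I) = -3 + (-9 + 3*I) = -12 + 3*I)
P = 1089 (P = (-12 + 3*((0 - 5) - 2))**2 = (-12 + 3*(-5 - 2))**2 = (-12 + 3*(-7))**2 = (-12 - 21)**2 = (-33)**2 = 1089)
P*k(x(2, -4)) = 1089*(-5) = -5445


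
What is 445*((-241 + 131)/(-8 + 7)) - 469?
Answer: 48481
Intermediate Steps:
445*((-241 + 131)/(-8 + 7)) - 469 = 445*(-110/(-1)) - 469 = 445*(-110*(-1)) - 469 = 445*110 - 469 = 48950 - 469 = 48481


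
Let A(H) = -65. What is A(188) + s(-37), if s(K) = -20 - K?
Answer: -48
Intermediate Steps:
A(188) + s(-37) = -65 + (-20 - 1*(-37)) = -65 + (-20 + 37) = -65 + 17 = -48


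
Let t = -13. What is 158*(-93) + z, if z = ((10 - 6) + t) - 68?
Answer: -14771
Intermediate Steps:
z = -77 (z = ((10 - 6) - 13) - 68 = (4 - 13) - 68 = -9 - 68 = -77)
158*(-93) + z = 158*(-93) - 77 = -14694 - 77 = -14771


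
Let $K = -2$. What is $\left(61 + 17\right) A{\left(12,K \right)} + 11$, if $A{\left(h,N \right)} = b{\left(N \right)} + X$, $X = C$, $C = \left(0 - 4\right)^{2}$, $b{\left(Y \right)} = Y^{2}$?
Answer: $1571$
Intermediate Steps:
$C = 16$ ($C = \left(-4\right)^{2} = 16$)
$X = 16$
$A{\left(h,N \right)} = 16 + N^{2}$ ($A{\left(h,N \right)} = N^{2} + 16 = 16 + N^{2}$)
$\left(61 + 17\right) A{\left(12,K \right)} + 11 = \left(61 + 17\right) \left(16 + \left(-2\right)^{2}\right) + 11 = 78 \left(16 + 4\right) + 11 = 78 \cdot 20 + 11 = 1560 + 11 = 1571$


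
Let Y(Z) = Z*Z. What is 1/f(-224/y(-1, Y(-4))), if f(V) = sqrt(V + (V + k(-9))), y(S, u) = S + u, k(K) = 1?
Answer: -I*sqrt(6495)/433 ≈ -0.18612*I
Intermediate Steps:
Y(Z) = Z**2
f(V) = sqrt(1 + 2*V) (f(V) = sqrt(V + (V + 1)) = sqrt(V + (1 + V)) = sqrt(1 + 2*V))
1/f(-224/y(-1, Y(-4))) = 1/(sqrt(1 + 2*(-224/(-1 + (-4)**2)))) = 1/(sqrt(1 + 2*(-224/(-1 + 16)))) = 1/(sqrt(1 + 2*(-224/15))) = 1/(sqrt(1 - 448/15)) = 1/(sqrt(-433/15)) = 1/(I*sqrt(6495)/15) = -I*sqrt(6495)/433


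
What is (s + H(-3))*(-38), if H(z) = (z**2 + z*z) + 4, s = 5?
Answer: -1026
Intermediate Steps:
H(z) = 4 + 2*z**2 (H(z) = (z**2 + z**2) + 4 = 2*z**2 + 4 = 4 + 2*z**2)
(s + H(-3))*(-38) = (5 + (4 + 2*(-3)**2))*(-38) = (5 + (4 + 2*9))*(-38) = (5 + (4 + 18))*(-38) = (5 + 22)*(-38) = 27*(-38) = -1026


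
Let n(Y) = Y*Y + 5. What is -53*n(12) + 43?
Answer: -7854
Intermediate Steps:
n(Y) = 5 + Y**2 (n(Y) = Y**2 + 5 = 5 + Y**2)
-53*n(12) + 43 = -53*(5 + 12**2) + 43 = -53*(5 + 144) + 43 = -53*149 + 43 = -7897 + 43 = -7854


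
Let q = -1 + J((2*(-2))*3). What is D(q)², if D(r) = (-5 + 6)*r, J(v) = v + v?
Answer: 625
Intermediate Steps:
J(v) = 2*v
q = -25 (q = -1 + 2*((2*(-2))*3) = -1 + 2*(-4*3) = -1 + 2*(-12) = -1 - 24 = -25)
D(r) = r (D(r) = 1*r = r)
D(q)² = (-25)² = 625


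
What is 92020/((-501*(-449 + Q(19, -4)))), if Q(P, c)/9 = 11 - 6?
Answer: 23005/50601 ≈ 0.45464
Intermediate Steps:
Q(P, c) = 45 (Q(P, c) = 9*(11 - 6) = 9*5 = 45)
92020/((-501*(-449 + Q(19, -4)))) = 92020/((-501*(-449 + 45))) = 92020/((-501*(-404))) = 92020/202404 = 92020*(1/202404) = 23005/50601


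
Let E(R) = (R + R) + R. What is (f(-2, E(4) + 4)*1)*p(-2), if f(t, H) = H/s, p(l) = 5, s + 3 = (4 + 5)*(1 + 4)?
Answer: 40/21 ≈ 1.9048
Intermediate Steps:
E(R) = 3*R (E(R) = 2*R + R = 3*R)
s = 42 (s = -3 + (4 + 5)*(1 + 4) = -3 + 9*5 = -3 + 45 = 42)
f(t, H) = H/42
(f(-2, E(4) + 4)*1)*p(-2) = (((3*4 + 4)/42)*1)*5 = (((12 + 4)/42)*1)*5 = (((1/42)*16)*1)*5 = ((8/21)*1)*5 = (8/21)*5 = 40/21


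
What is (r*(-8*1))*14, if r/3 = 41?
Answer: -13776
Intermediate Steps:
r = 123 (r = 3*41 = 123)
(r*(-8*1))*14 = (123*(-8*1))*14 = (123*(-8))*14 = -984*14 = -13776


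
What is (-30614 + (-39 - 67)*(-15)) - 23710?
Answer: -52734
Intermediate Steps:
(-30614 + (-39 - 67)*(-15)) - 23710 = (-30614 - 106*(-15)) - 23710 = (-30614 + 1590) - 23710 = -29024 - 23710 = -52734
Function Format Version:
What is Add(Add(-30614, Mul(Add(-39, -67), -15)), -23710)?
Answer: -52734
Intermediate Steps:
Add(Add(-30614, Mul(Add(-39, -67), -15)), -23710) = Add(Add(-30614, Mul(-106, -15)), -23710) = Add(Add(-30614, 1590), -23710) = Add(-29024, -23710) = -52734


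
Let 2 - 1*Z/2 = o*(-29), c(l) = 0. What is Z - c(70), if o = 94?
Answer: 5456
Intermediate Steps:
Z = 5456 (Z = 4 - 188*(-29) = 4 - 2*(-2726) = 4 + 5452 = 5456)
Z - c(70) = 5456 - 1*0 = 5456 + 0 = 5456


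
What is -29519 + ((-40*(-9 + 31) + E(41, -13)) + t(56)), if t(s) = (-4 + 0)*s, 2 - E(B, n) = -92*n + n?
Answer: -31804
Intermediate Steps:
E(B, n) = 2 + 91*n (E(B, n) = 2 - (-92*n + n) = 2 - (-91)*n = 2 + 91*n)
t(s) = -4*s
-29519 + ((-40*(-9 + 31) + E(41, -13)) + t(56)) = -29519 + ((-40*(-9 + 31) + (2 + 91*(-13))) - 4*56) = -29519 + ((-40*22 + (2 - 1183)) - 224) = -29519 + ((-880 - 1181) - 224) = -29519 + (-2061 - 224) = -29519 - 2285 = -31804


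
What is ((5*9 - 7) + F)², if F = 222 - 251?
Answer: 81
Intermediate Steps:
F = -29
((5*9 - 7) + F)² = ((5*9 - 7) - 29)² = ((45 - 7) - 29)² = (38 - 29)² = 9² = 81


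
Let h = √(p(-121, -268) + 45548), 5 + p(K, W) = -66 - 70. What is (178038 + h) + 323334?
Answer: 501372 + √45407 ≈ 5.0159e+5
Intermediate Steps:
p(K, W) = -141 (p(K, W) = -5 + (-66 - 70) = -5 - 136 = -141)
h = √45407 (h = √(-141 + 45548) = √45407 ≈ 213.09)
(178038 + h) + 323334 = (178038 + √45407) + 323334 = 501372 + √45407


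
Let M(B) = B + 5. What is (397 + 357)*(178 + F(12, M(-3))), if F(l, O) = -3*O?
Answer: 129688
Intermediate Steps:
M(B) = 5 + B
(397 + 357)*(178 + F(12, M(-3))) = (397 + 357)*(178 - 3*(5 - 3)) = 754*(178 - 3*2) = 754*(178 - 6) = 754*172 = 129688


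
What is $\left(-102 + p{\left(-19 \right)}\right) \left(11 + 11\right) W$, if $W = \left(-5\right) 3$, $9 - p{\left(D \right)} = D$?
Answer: $24420$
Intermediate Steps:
$p{\left(D \right)} = 9 - D$
$W = -15$
$\left(-102 + p{\left(-19 \right)}\right) \left(11 + 11\right) W = \left(-102 + \left(9 - -19\right)\right) \left(11 + 11\right) \left(-15\right) = \left(-102 + \left(9 + 19\right)\right) 22 \left(-15\right) = \left(-102 + 28\right) \left(-330\right) = \left(-74\right) \left(-330\right) = 24420$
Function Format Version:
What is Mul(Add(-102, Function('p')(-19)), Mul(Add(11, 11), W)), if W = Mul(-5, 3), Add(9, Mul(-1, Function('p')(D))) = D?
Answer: 24420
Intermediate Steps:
Function('p')(D) = Add(9, Mul(-1, D))
W = -15
Mul(Add(-102, Function('p')(-19)), Mul(Add(11, 11), W)) = Mul(Add(-102, Add(9, Mul(-1, -19))), Mul(Add(11, 11), -15)) = Mul(Add(-102, Add(9, 19)), Mul(22, -15)) = Mul(Add(-102, 28), -330) = Mul(-74, -330) = 24420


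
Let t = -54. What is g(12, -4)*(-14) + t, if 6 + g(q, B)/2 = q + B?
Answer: -110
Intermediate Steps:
g(q, B) = -12 + 2*B + 2*q (g(q, B) = -12 + 2*(q + B) = -12 + 2*(B + q) = -12 + (2*B + 2*q) = -12 + 2*B + 2*q)
g(12, -4)*(-14) + t = (-12 + 2*(-4) + 2*12)*(-14) - 54 = (-12 - 8 + 24)*(-14) - 54 = 4*(-14) - 54 = -56 - 54 = -110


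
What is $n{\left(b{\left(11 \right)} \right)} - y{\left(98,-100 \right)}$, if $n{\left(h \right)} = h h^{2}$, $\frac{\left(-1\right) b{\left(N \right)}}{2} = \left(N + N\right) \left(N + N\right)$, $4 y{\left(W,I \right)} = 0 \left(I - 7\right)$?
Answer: $-907039232$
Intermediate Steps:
$y{\left(W,I \right)} = 0$ ($y{\left(W,I \right)} = \frac{0 \left(I - 7\right)}{4} = \frac{0 \left(-7 + I\right)}{4} = \frac{1}{4} \cdot 0 = 0$)
$b{\left(N \right)} = - 8 N^{2}$ ($b{\left(N \right)} = - 2 \left(N + N\right) \left(N + N\right) = - 2 \cdot 2 N 2 N = - 2 \cdot 4 N^{2} = - 8 N^{2}$)
$n{\left(h \right)} = h^{3}$
$n{\left(b{\left(11 \right)} \right)} - y{\left(98,-100 \right)} = \left(- 8 \cdot 11^{2}\right)^{3} - 0 = \left(\left(-8\right) 121\right)^{3} + 0 = \left(-968\right)^{3} + 0 = -907039232 + 0 = -907039232$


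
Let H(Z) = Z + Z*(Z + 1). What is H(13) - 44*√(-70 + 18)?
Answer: 195 - 88*I*√13 ≈ 195.0 - 317.29*I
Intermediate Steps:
H(Z) = Z + Z*(1 + Z)
H(13) - 44*√(-70 + 18) = 13*(2 + 13) - 44*√(-70 + 18) = 13*15 - 88*I*√13 = 195 - 88*I*√13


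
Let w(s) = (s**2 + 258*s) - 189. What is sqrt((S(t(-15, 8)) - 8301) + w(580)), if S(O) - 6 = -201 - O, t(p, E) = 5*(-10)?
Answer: 309*sqrt(5) ≈ 690.95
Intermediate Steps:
t(p, E) = -50
S(O) = -195 - O (S(O) = 6 + (-201 - O) = -195 - O)
w(s) = -189 + s**2 + 258*s
sqrt((S(t(-15, 8)) - 8301) + w(580)) = sqrt(((-195 - 1*(-50)) - 8301) + (-189 + 580**2 + 258*580)) = sqrt(((-195 + 50) - 8301) + (-189 + 336400 + 149640)) = sqrt((-145 - 8301) + 485851) = sqrt(-8446 + 485851) = sqrt(477405) = 309*sqrt(5)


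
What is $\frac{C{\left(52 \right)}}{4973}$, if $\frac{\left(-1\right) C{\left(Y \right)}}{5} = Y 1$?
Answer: $- \frac{260}{4973} \approx -0.052282$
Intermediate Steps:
$C{\left(Y \right)} = - 5 Y$ ($C{\left(Y \right)} = - 5 Y 1 = - 5 Y$)
$\frac{C{\left(52 \right)}}{4973} = \frac{\left(-5\right) 52}{4973} = \left(-260\right) \frac{1}{4973} = - \frac{260}{4973}$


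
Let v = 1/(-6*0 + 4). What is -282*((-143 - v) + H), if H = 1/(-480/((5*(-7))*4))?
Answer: 161257/4 ≈ 40314.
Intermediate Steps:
v = ¼ (v = 1/(0 + 4) = 1/4 = ¼ ≈ 0.25000)
H = 7/24 (H = 1/(-480/((-35*4))) = 1/(-480/(-140)) = 1/(-480*(-1/140)) = 1/(24/7) = 7/24 ≈ 0.29167)
-282*((-143 - v) + H) = -282*((-143 - 1*¼) + 7/24) = -282*((-143 - ¼) + 7/24) = -282*(-573/4 + 7/24) = -282*(-3431/24) = 161257/4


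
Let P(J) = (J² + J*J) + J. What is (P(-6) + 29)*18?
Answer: 1710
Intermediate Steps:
P(J) = J + 2*J² (P(J) = (J² + J²) + J = 2*J² + J = J + 2*J²)
(P(-6) + 29)*18 = (-6*(1 + 2*(-6)) + 29)*18 = (-6*(1 - 12) + 29)*18 = (-6*(-11) + 29)*18 = (66 + 29)*18 = 95*18 = 1710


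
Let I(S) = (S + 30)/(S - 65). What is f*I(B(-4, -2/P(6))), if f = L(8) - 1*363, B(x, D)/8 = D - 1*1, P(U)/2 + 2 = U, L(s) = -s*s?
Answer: 1708/15 ≈ 113.87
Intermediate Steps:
L(s) = -s**2
P(U) = -4 + 2*U
B(x, D) = -8 + 8*D (B(x, D) = 8*(D - 1*1) = 8*(D - 1) = 8*(-1 + D) = -8 + 8*D)
I(S) = (30 + S)/(-65 + S)
f = -427 (f = -1*8**2 - 1*363 = -1*64 - 363 = -64 - 363 = -427)
f*I(B(-4, -2/P(6))) = -427*(30 + (-8 + 8*(-2/(-4 + 2*6))))/(-65 + (-8 + 8*(-2/(-4 + 2*6)))) = -427*(30 + (-8 + 8*(-2/(-4 + 12))))/(-65 + (-8 + 8*(-2/(-4 + 12)))) = -427*(30 + (-8 + 8*(-2/8)))/(-65 + (-8 + 8*(-2/8))) = -427*(30 + (-8 + 8*(-2*1/8)))/(-65 + (-8 + 8*(-2*1/8))) = -427*(30 + (-8 + 8*(-1/4)))/(-65 + (-8 + 8*(-1/4))) = -427*(30 + (-8 - 2))/(-65 + (-8 - 2)) = -427*(30 - 10)/(-65 - 10) = -427*20/(-75) = -(-427)*20/75 = -427*(-4/15) = 1708/15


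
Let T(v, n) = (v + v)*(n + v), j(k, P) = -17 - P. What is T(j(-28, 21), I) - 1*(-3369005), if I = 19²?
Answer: 3344457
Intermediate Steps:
I = 361
T(v, n) = 2*v*(n + v) (T(v, n) = (2*v)*(n + v) = 2*v*(n + v))
T(j(-28, 21), I) - 1*(-3369005) = 2*(-17 - 1*21)*(361 + (-17 - 1*21)) - 1*(-3369005) = 2*(-17 - 21)*(361 + (-17 - 21)) + 3369005 = 2*(-38)*(361 - 38) + 3369005 = 2*(-38)*323 + 3369005 = -24548 + 3369005 = 3344457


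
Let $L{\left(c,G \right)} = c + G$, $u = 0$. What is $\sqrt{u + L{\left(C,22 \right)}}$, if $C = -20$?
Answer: $\sqrt{2} \approx 1.4142$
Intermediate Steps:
$L{\left(c,G \right)} = G + c$
$\sqrt{u + L{\left(C,22 \right)}} = \sqrt{0 + \left(22 - 20\right)} = \sqrt{0 + 2} = \sqrt{2}$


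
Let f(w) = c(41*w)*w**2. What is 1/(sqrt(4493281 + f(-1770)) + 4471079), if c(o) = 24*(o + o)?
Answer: 4471079/30903561474960 - I*sqrt(10913014050719)/30903561474960 ≈ 1.4468e-7 - 1.069e-7*I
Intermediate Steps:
c(o) = 48*o (c(o) = 24*(2*o) = 48*o)
f(w) = 1968*w**3 (f(w) = (48*(41*w))*w**2 = (1968*w)*w**2 = 1968*w**3)
1/(sqrt(4493281 + f(-1770)) + 4471079) = 1/(sqrt(4493281 + 1968*(-1770)**3) + 4471079) = 1/(sqrt(4493281 + 1968*(-5545233000)) + 4471079) = 1/(sqrt(4493281 - 10913018544000) + 4471079) = 1/(sqrt(-10913014050719) + 4471079) = 1/(I*sqrt(10913014050719) + 4471079) = 1/(4471079 + I*sqrt(10913014050719))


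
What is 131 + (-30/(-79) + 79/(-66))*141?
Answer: 27411/1738 ≈ 15.772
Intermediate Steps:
131 + (-30/(-79) + 79/(-66))*141 = 131 + (-30*(-1/79) + 79*(-1/66))*141 = 131 + (30/79 - 79/66)*141 = 131 - 4261/5214*141 = 131 - 200267/1738 = 27411/1738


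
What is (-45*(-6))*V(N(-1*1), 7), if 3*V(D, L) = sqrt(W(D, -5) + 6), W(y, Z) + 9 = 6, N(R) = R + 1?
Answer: 90*sqrt(3) ≈ 155.88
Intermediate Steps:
N(R) = 1 + R
W(y, Z) = -3 (W(y, Z) = -9 + 6 = -3)
V(D, L) = sqrt(3)/3 (V(D, L) = sqrt(-3 + 6)/3 = sqrt(3)/3)
(-45*(-6))*V(N(-1*1), 7) = (-45*(-6))*(sqrt(3)/3) = 270*(sqrt(3)/3) = 90*sqrt(3)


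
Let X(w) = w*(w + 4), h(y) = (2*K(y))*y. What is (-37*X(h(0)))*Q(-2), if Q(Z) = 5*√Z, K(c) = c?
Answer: 0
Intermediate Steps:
h(y) = 2*y² (h(y) = (2*y)*y = 2*y²)
X(w) = w*(4 + w)
(-37*X(h(0)))*Q(-2) = (-37*2*0²*(4 + 2*0²))*(5*√(-2)) = (-37*2*0*(4 + 2*0))*(5*(I*√2)) = (-0*(4 + 0))*(5*I*√2) = (-0*4)*(5*I*√2) = (-37*0)*(5*I*√2) = 0*(5*I*√2) = 0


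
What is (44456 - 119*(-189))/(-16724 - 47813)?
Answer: -66947/64537 ≈ -1.0373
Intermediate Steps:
(44456 - 119*(-189))/(-16724 - 47813) = (44456 + 22491)/(-64537) = 66947*(-1/64537) = -66947/64537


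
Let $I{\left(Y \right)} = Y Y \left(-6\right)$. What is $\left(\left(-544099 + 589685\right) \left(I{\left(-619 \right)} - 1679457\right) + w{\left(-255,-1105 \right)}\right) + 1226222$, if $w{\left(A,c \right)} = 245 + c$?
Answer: $-181359165516$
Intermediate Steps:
$I{\left(Y \right)} = - 6 Y^{2}$ ($I{\left(Y \right)} = Y^{2} \left(-6\right) = - 6 Y^{2}$)
$\left(\left(-544099 + 589685\right) \left(I{\left(-619 \right)} - 1679457\right) + w{\left(-255,-1105 \right)}\right) + 1226222 = \left(\left(-544099 + 589685\right) \left(- 6 \left(-619\right)^{2} - 1679457\right) + \left(245 - 1105\right)\right) + 1226222 = \left(45586 \left(\left(-6\right) 383161 - 1679457\right) - 860\right) + 1226222 = \left(45586 \left(-2298966 - 1679457\right) - 860\right) + 1226222 = \left(45586 \left(-3978423\right) - 860\right) + 1226222 = \left(-181360390878 - 860\right) + 1226222 = -181360391738 + 1226222 = -181359165516$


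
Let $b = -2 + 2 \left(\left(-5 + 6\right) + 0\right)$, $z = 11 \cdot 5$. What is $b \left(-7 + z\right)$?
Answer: $0$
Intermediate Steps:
$z = 55$
$b = 0$ ($b = -2 + 2 \left(1 + 0\right) = -2 + 2 \cdot 1 = -2 + 2 = 0$)
$b \left(-7 + z\right) = 0 \left(-7 + 55\right) = 0 \cdot 48 = 0$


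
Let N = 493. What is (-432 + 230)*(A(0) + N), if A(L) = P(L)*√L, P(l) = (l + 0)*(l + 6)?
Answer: -99586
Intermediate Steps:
P(l) = l*(6 + l)
A(L) = L^(3/2)*(6 + L) (A(L) = (L*(6 + L))*√L = L^(3/2)*(6 + L))
(-432 + 230)*(A(0) + N) = (-432 + 230)*(0^(3/2)*(6 + 0) + 493) = -202*(0*6 + 493) = -202*(0 + 493) = -202*493 = -99586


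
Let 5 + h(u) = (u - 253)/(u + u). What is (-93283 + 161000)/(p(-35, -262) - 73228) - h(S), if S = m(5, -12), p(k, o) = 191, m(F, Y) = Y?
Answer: -12215573/1752888 ≈ -6.9688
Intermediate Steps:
S = -12
h(u) = -5 + (-253 + u)/(2*u) (h(u) = -5 + (u - 253)/(u + u) = -5 + (-253 + u)/((2*u)) = -5 + (-253 + u)*(1/(2*u)) = -5 + (-253 + u)/(2*u))
(-93283 + 161000)/(p(-35, -262) - 73228) - h(S) = (-93283 + 161000)/(191 - 73228) - (-253 - 9*(-12))/(2*(-12)) = 67717/(-73037) - (-1)*(-253 + 108)/(2*12) = 67717*(-1/73037) - (-1)*(-145)/(2*12) = -67717/73037 - 1*145/24 = -67717/73037 - 145/24 = -12215573/1752888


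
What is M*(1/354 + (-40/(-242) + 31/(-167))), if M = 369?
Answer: -15410301/2384426 ≈ -6.4629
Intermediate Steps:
M*(1/354 + (-40/(-242) + 31/(-167))) = 369*(1/354 + (-40/(-242) + 31/(-167))) = 369*(1/354 + (-40*(-1/242) + 31*(-1/167))) = 369*(1/354 + (20/121 - 31/167)) = 369*(1/354 - 411/20207) = 369*(-125287/7153278) = -15410301/2384426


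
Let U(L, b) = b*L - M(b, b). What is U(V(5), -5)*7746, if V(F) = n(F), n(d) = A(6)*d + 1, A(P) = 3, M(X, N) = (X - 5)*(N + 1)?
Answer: -929520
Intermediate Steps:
M(X, N) = (1 + N)*(-5 + X) (M(X, N) = (-5 + X)*(1 + N) = (1 + N)*(-5 + X))
n(d) = 1 + 3*d (n(d) = 3*d + 1 = 1 + 3*d)
V(F) = 1 + 3*F
U(L, b) = 5 - b**2 + 4*b + L*b (U(L, b) = b*L - (-5 + b - 5*b + b*b) = L*b - (-5 + b - 5*b + b**2) = L*b - (-5 + b**2 - 4*b) = L*b + (5 - b**2 + 4*b) = 5 - b**2 + 4*b + L*b)
U(V(5), -5)*7746 = (5 - 1*(-5)**2 + 4*(-5) + (1 + 3*5)*(-5))*7746 = (5 - 1*25 - 20 + (1 + 15)*(-5))*7746 = (5 - 25 - 20 + 16*(-5))*7746 = (5 - 25 - 20 - 80)*7746 = -120*7746 = -929520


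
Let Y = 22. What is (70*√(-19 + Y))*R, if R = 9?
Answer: 630*√3 ≈ 1091.2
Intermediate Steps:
(70*√(-19 + Y))*R = (70*√(-19 + 22))*9 = (70*√3)*9 = 630*√3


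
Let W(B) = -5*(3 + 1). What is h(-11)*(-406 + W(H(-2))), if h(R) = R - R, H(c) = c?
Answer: 0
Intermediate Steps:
h(R) = 0
W(B) = -20 (W(B) = -5*4 = -20)
h(-11)*(-406 + W(H(-2))) = 0*(-406 - 20) = 0*(-426) = 0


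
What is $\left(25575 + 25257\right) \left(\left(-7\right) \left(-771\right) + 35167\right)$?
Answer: $2061949248$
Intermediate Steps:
$\left(25575 + 25257\right) \left(\left(-7\right) \left(-771\right) + 35167\right) = 50832 \left(5397 + 35167\right) = 50832 \cdot 40564 = 2061949248$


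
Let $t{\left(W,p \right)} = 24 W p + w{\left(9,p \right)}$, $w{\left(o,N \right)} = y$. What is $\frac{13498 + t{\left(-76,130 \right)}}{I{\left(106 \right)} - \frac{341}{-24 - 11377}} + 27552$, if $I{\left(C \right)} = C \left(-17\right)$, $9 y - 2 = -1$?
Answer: $\frac{5117264930045}{184898349} \approx 27676.0$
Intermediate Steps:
$y = \frac{1}{9}$ ($y = \frac{2}{9} + \frac{1}{9} \left(-1\right) = \frac{2}{9} - \frac{1}{9} = \frac{1}{9} \approx 0.11111$)
$I{\left(C \right)} = - 17 C$
$w{\left(o,N \right)} = \frac{1}{9}$
$t{\left(W,p \right)} = \frac{1}{9} + 24 W p$ ($t{\left(W,p \right)} = 24 W p + \frac{1}{9} = \frac{1}{9} + 24 W p$)
$\frac{13498 + t{\left(-76,130 \right)}}{I{\left(106 \right)} - \frac{341}{-24 - 11377}} + 27552 = \frac{13498 + \left(\frac{1}{9} + 24 \left(-76\right) 130\right)}{\left(-17\right) 106 - \frac{341}{-24 - 11377}} + 27552 = \frac{13498 + \left(\frac{1}{9} - 237120\right)}{-1802 - \frac{341}{-11401}} + 27552 = \frac{13498 - \frac{2134079}{9}}{-1802 - - \frac{341}{11401}} + 27552 = - \frac{2012597}{9 \left(-1802 + \frac{341}{11401}\right)} + 27552 = - \frac{2012597}{9 \left(- \frac{20544261}{11401}\right)} + 27552 = \left(- \frac{2012597}{9}\right) \left(- \frac{11401}{20544261}\right) + 27552 = \frac{22945618397}{184898349} + 27552 = \frac{5117264930045}{184898349}$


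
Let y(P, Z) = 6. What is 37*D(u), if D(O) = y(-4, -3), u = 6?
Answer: 222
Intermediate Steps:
D(O) = 6
37*D(u) = 37*6 = 222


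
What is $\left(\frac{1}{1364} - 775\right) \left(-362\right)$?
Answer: $\frac{191334919}{682} \approx 2.8055 \cdot 10^{5}$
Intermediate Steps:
$\left(\frac{1}{1364} - 775\right) \left(-362\right) = \left(- \frac{1057099}{1364}\right) \left(-362\right) = \frac{191334919}{682}$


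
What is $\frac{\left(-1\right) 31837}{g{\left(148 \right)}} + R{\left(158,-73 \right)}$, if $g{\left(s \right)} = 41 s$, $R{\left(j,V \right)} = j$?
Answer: $\frac{926907}{6068} \approx 152.75$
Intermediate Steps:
$\frac{\left(-1\right) 31837}{g{\left(148 \right)}} + R{\left(158,-73 \right)} = \frac{\left(-1\right) 31837}{41 \cdot 148} + 158 = - \frac{31837}{6068} + 158 = \frac{926907}{6068}$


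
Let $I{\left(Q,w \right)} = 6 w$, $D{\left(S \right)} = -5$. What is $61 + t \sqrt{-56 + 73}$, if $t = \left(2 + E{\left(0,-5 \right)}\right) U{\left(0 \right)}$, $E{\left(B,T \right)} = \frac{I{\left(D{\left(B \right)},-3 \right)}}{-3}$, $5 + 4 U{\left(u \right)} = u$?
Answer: $61 - 10 \sqrt{17} \approx 19.769$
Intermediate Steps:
$U{\left(u \right)} = - \frac{5}{4} + \frac{u}{4}$
$E{\left(B,T \right)} = 6$ ($E{\left(B,T \right)} = \frac{6 \left(-3\right)}{-3} = \left(-18\right) \left(- \frac{1}{3}\right) = 6$)
$t = -10$ ($t = \left(2 + 6\right) \left(- \frac{5}{4} + \frac{1}{4} \cdot 0\right) = 8 \left(- \frac{5}{4} + 0\right) = 8 \left(- \frac{5}{4}\right) = -10$)
$61 + t \sqrt{-56 + 73} = 61 - 10 \sqrt{-56 + 73} = 61 - 10 \sqrt{17}$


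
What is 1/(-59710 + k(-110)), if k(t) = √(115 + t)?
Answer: -11942/713056819 - √5/3565284095 ≈ -1.6748e-5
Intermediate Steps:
1/(-59710 + k(-110)) = 1/(-59710 + √(115 - 110)) = 1/(-59710 + √5)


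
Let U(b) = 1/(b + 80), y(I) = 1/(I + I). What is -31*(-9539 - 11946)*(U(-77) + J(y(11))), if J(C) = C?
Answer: 16650875/66 ≈ 2.5229e+5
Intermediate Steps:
y(I) = 1/(2*I)
U(b) = 1/(80 + b)
-31*(-9539 - 11946)*(U(-77) + J(y(11))) = -31*(-9539 - 11946)*(1/(80 - 77) + (½)/11) = -(-666035)*(1/3 + (½)*(1/11)) = -(-666035)*(⅓ + 1/22) = -(-666035)*25/66 = -31*(-537125/66) = 16650875/66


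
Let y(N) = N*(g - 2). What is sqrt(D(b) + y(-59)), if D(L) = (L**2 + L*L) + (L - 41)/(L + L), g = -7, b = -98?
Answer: 3*sqrt(429887)/14 ≈ 140.50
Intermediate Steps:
D(L) = 2*L**2 + (-41 + L)/(2*L) (D(L) = (L**2 + L**2) + (-41 + L)/((2*L)) = 2*L**2 + (-41 + L)*(1/(2*L)) = 2*L**2 + (-41 + L)/(2*L))
y(N) = -9*N (y(N) = N*(-7 - 2) = N*(-9) = -9*N)
sqrt(D(b) + y(-59)) = sqrt((1/2)*(-41 - 98 + 4*(-98)**3)/(-98) - 9*(-59)) = sqrt((1/2)*(-1/98)*(-41 - 98 + 4*(-941192)) + 531) = sqrt((1/2)*(-1/98)*(-41 - 98 - 3764768) + 531) = sqrt((1/2)*(-1/98)*(-3764907) + 531) = sqrt(3764907/196 + 531) = sqrt(3868983/196) = 3*sqrt(429887)/14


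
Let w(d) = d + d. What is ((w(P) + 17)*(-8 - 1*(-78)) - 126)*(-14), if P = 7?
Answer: -28616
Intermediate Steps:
w(d) = 2*d
((w(P) + 17)*(-8 - 1*(-78)) - 126)*(-14) = ((2*7 + 17)*(-8 - 1*(-78)) - 126)*(-14) = ((14 + 17)*(-8 + 78) - 126)*(-14) = (31*70 - 126)*(-14) = (2170 - 126)*(-14) = 2044*(-14) = -28616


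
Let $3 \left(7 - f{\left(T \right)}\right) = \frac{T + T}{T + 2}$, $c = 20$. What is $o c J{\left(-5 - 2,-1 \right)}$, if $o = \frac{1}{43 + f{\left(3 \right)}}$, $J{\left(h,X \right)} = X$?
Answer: $- \frac{25}{62} \approx -0.40323$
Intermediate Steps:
$f{\left(T \right)} = 7 - \frac{2 T}{3 \left(2 + T\right)}$ ($f{\left(T \right)} = 7 - \frac{\left(T + T\right) \frac{1}{T + 2}}{3} = 7 - \frac{2 T \frac{1}{2 + T}}{3} = 7 - \frac{2 T}{3 \left(2 + T\right)}$)
$o = \frac{5}{248}$ ($o = \frac{1}{43 + \frac{42 + 19 \cdot 3}{3 \left(2 + 3\right)}} = \frac{1}{43 + \frac{42 + 57}{3 \cdot 5}} = \frac{1}{43 + \frac{1}{3} \cdot \frac{1}{5} \cdot 99} = \frac{1}{43 + \frac{33}{5}} = \frac{1}{\frac{248}{5}} = \frac{5}{248} \approx 0.020161$)
$o c J{\left(-5 - 2,-1 \right)} = \frac{5}{248} \cdot 20 \left(-1\right) = \frac{25}{62} \left(-1\right) = - \frac{25}{62}$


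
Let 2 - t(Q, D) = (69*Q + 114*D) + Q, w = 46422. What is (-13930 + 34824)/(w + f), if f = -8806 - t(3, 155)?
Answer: 10447/27747 ≈ 0.37651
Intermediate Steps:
t(Q, D) = 2 - 114*D - 70*Q (t(Q, D) = 2 - ((69*Q + 114*D) + Q) = 2 - (70*Q + 114*D) = 2 + (-114*D - 70*Q) = 2 - 114*D - 70*Q)
f = 9072 (f = -8806 - (2 - 114*155 - 70*3) = -8806 - (2 - 17670 - 210) = -8806 - 1*(-17878) = -8806 + 17878 = 9072)
(-13930 + 34824)/(w + f) = (-13930 + 34824)/(46422 + 9072) = 20894/55494 = 20894*(1/55494) = 10447/27747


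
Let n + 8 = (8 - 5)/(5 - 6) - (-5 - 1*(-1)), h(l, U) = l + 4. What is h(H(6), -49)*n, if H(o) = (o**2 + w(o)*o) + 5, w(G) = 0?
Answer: -315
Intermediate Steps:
H(o) = 5 + o**2 (H(o) = (o**2 + 0*o) + 5 = (o**2 + 0) + 5 = o**2 + 5 = 5 + o**2)
h(l, U) = 4 + l
n = -7 (n = -8 + ((8 - 5)/(5 - 6) - (-5 - 1*(-1))) = -8 + (3/(-1) - (-5 + 1)) = -8 + (3*(-1) - 1*(-4)) = -8 + (-3 + 4) = -8 + 1 = -7)
h(H(6), -49)*n = (4 + (5 + 6**2))*(-7) = (4 + (5 + 36))*(-7) = (4 + 41)*(-7) = 45*(-7) = -315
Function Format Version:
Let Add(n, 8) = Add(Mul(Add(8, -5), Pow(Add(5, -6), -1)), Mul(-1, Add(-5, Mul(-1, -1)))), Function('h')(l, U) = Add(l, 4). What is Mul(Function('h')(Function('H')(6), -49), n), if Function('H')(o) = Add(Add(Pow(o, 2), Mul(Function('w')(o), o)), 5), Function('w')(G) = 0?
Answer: -315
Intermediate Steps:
Function('H')(o) = Add(5, Pow(o, 2)) (Function('H')(o) = Add(Add(Pow(o, 2), Mul(0, o)), 5) = Add(Add(Pow(o, 2), 0), 5) = Add(Pow(o, 2), 5) = Add(5, Pow(o, 2)))
Function('h')(l, U) = Add(4, l)
n = -7 (n = Add(-8, Add(Mul(Add(8, -5), Pow(Add(5, -6), -1)), Mul(-1, Add(-5, Mul(-1, -1))))) = Add(-8, Add(Mul(3, Pow(-1, -1)), Mul(-1, Add(-5, 1)))) = Add(-8, Add(Mul(3, -1), Mul(-1, -4))) = Add(-8, Add(-3, 4)) = Add(-8, 1) = -7)
Mul(Function('h')(Function('H')(6), -49), n) = Mul(Add(4, Add(5, Pow(6, 2))), -7) = Mul(Add(4, Add(5, 36)), -7) = Mul(Add(4, 41), -7) = Mul(45, -7) = -315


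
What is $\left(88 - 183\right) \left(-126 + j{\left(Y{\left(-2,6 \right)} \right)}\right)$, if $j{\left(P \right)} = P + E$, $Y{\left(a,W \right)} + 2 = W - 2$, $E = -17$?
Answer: $13395$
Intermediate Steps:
$Y{\left(a,W \right)} = -4 + W$ ($Y{\left(a,W \right)} = -2 + \left(W - 2\right) = -2 + \left(-2 + W\right) = -4 + W$)
$j{\left(P \right)} = -17 + P$ ($j{\left(P \right)} = P - 17 = -17 + P$)
$\left(88 - 183\right) \left(-126 + j{\left(Y{\left(-2,6 \right)} \right)}\right) = \left(88 - 183\right) \left(-126 + \left(-17 + \left(-4 + 6\right)\right)\right) = \left(88 - 183\right) \left(-126 + \left(-17 + 2\right)\right) = - 95 \left(-126 - 15\right) = \left(-95\right) \left(-141\right) = 13395$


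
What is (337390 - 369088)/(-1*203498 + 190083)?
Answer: 31698/13415 ≈ 2.3629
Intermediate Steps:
(337390 - 369088)/(-1*203498 + 190083) = -31698/(-203498 + 190083) = -31698/(-13415) = -31698*(-1/13415) = 31698/13415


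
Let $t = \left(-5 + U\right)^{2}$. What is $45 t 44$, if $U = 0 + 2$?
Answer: $17820$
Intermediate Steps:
$U = 2$
$t = 9$ ($t = \left(-5 + 2\right)^{2} = \left(-3\right)^{2} = 9$)
$45 t 44 = 45 \cdot 9 \cdot 44 = 405 \cdot 44 = 17820$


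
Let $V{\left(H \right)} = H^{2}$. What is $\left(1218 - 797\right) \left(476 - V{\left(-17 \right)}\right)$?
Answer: $78727$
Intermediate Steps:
$\left(1218 - 797\right) \left(476 - V{\left(-17 \right)}\right) = \left(1218 - 797\right) \left(476 - \left(-17\right)^{2}\right) = 421 \left(476 - 289\right) = 421 \cdot 187 = 78727$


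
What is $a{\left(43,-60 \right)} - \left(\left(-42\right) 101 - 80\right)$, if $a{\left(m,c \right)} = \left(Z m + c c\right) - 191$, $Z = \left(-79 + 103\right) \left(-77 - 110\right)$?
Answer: $-185253$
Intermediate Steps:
$Z = -4488$ ($Z = 24 \left(-187\right) = -4488$)
$a{\left(m,c \right)} = -191 + c^{2} - 4488 m$ ($a{\left(m,c \right)} = \left(- 4488 m + c c\right) - 191 = \left(- 4488 m + c^{2}\right) - 191 = \left(c^{2} - 4488 m\right) - 191 = -191 + c^{2} - 4488 m$)
$a{\left(43,-60 \right)} - \left(\left(-42\right) 101 - 80\right) = \left(-191 + \left(-60\right)^{2} - 192984\right) - \left(\left(-42\right) 101 - 80\right) = \left(-191 + 3600 - 192984\right) - \left(-4242 - 80\right) = -189575 - -4322 = -189575 + 4322 = -185253$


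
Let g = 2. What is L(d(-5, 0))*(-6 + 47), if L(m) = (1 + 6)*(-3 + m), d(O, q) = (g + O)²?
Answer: 1722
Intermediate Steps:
d(O, q) = (2 + O)²
L(m) = -21 + 7*m (L(m) = 7*(-3 + m) = -21 + 7*m)
L(d(-5, 0))*(-6 + 47) = (-21 + 7*(2 - 5)²)*(-6 + 47) = (-21 + 7*(-3)²)*41 = (-21 + 7*9)*41 = (-21 + 63)*41 = 42*41 = 1722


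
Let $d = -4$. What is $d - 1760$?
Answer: $-1764$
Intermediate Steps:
$d - 1760 = -4 - 1760 = -1764$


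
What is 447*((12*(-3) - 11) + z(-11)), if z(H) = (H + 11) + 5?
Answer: -18774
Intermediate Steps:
z(H) = 16 + H (z(H) = (11 + H) + 5 = 16 + H)
447*((12*(-3) - 11) + z(-11)) = 447*((12*(-3) - 11) + (16 - 11)) = 447*((-36 - 11) + 5) = 447*(-47 + 5) = 447*(-42) = -18774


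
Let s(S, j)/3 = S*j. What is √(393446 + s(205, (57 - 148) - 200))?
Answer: √214481 ≈ 463.12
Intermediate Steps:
s(S, j) = 3*S*j (s(S, j) = 3*(S*j) = 3*S*j)
√(393446 + s(205, (57 - 148) - 200)) = √(393446 + 3*205*((57 - 148) - 200)) = √(393446 + 3*205*(-91 - 200)) = √(393446 + 3*205*(-291)) = √(393446 - 178965) = √214481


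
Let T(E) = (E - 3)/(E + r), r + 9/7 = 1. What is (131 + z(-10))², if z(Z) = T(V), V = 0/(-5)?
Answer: 80089/4 ≈ 20022.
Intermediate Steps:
r = -2/7 (r = -9/7 + 1 = -2/7 ≈ -0.28571)
V = 0 (V = 0*(-⅕) = 0)
T(E) = (-3 + E)/(-2/7 + E) (T(E) = (E - 3)/(E - 2/7) = (-3 + E)/(-2/7 + E))
z(Z) = 21/2 (z(Z) = 7*(-3 + 0)/(-2 + 7*0) = 7*(-3)/(-2 + 0) = 7*(-3)/(-2) = 7*(-½)*(-3) = 21/2)
(131 + z(-10))² = (131 + 21/2)² = (283/2)² = 80089/4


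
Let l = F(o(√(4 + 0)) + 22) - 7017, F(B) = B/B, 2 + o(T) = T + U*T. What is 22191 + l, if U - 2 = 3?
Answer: 15175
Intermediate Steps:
U = 5 (U = 2 + 3 = 5)
o(T) = -2 + 6*T (o(T) = -2 + (T + 5*T) = -2 + 6*T)
F(B) = 1
l = -7016 (l = 1 - 7017 = -7016)
22191 + l = 22191 - 7016 = 15175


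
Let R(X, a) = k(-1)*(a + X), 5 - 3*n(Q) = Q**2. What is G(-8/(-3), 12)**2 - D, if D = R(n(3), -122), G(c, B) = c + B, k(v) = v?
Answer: 826/9 ≈ 91.778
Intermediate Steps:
n(Q) = 5/3 - Q**2/3
G(c, B) = B + c
R(X, a) = -X - a (R(X, a) = -(a + X) = -(X + a) = -X - a)
D = 370/3 (D = -(5/3 - 1/3*3**2) - 1*(-122) = -(5/3 - 1/3*9) + 122 = -(5/3 - 3) + 122 = -1*(-4/3) + 122 = 4/3 + 122 = 370/3 ≈ 123.33)
G(-8/(-3), 12)**2 - D = (12 - 8/(-3))**2 - 1*370/3 = (12 - 8*(-1/3))**2 - 370/3 = (12 + 8/3)**2 - 370/3 = (44/3)**2 - 370/3 = 1936/9 - 370/3 = 826/9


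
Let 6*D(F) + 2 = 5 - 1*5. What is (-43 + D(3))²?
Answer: 16900/9 ≈ 1877.8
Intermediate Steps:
D(F) = -⅓ (D(F) = -⅓ + (5 - 1*5)/6 = -⅓ + (5 - 5)/6 = -⅓ + (⅙)*0 = -⅓ + 0 = -⅓)
(-43 + D(3))² = (-43 - ⅓)² = (-130/3)² = 16900/9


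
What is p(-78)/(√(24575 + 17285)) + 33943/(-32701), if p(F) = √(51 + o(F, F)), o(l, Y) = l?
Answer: -33943/32701 + 3*I*√31395/20930 ≈ -1.038 + 0.025397*I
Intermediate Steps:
p(F) = √(51 + F)
p(-78)/(√(24575 + 17285)) + 33943/(-32701) = √(51 - 78)/(√(24575 + 17285)) + 33943/(-32701) = √(-27)/(√41860) + 33943*(-1/32701) = (3*I*√3)/((2*√10465)) - 33943/32701 = (3*I*√3)*(√10465/20930) - 33943/32701 = 3*I*√31395/20930 - 33943/32701 = -33943/32701 + 3*I*√31395/20930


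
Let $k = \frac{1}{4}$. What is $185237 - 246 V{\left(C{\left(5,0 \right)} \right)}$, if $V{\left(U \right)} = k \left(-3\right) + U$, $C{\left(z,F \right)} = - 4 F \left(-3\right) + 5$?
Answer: $\frac{368383}{2} \approx 1.8419 \cdot 10^{5}$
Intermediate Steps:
$k = \frac{1}{4} \approx 0.25$
$C{\left(z,F \right)} = 5 + 12 F$ ($C{\left(z,F \right)} = 12 F + 5 = 5 + 12 F$)
$V{\left(U \right)} = - \frac{3}{4} + U$ ($V{\left(U \right)} = \frac{1}{4} \left(-3\right) + U = - \frac{3}{4} + U$)
$185237 - 246 V{\left(C{\left(5,0 \right)} \right)} = 185237 - 246 \left(- \frac{3}{4} + \left(5 + 12 \cdot 0\right)\right) = 185237 - 246 \left(- \frac{3}{4} + \left(5 + 0\right)\right) = 185237 - 246 \left(- \frac{3}{4} + 5\right) = 185237 - \frac{2091}{2} = \frac{368383}{2}$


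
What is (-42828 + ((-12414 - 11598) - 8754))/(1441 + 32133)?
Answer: -37797/16787 ≈ -2.2516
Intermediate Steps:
(-42828 + ((-12414 - 11598) - 8754))/(1441 + 32133) = (-42828 + (-24012 - 8754))/33574 = (-42828 - 32766)*(1/33574) = -75594*1/33574 = -37797/16787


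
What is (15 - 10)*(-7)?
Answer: -35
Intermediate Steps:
(15 - 10)*(-7) = 5*(-7) = -35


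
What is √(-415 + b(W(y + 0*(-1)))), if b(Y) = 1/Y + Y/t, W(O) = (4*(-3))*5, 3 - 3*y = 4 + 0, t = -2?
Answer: I*√346515/30 ≈ 19.622*I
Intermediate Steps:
y = -⅓ (y = 1 - (4 + 0)/3 = 1 - ⅓*4 = 1 - 4/3 = -⅓ ≈ -0.33333)
W(O) = -60 (W(O) = -12*5 = -60)
b(Y) = 1/Y - Y/2 (b(Y) = 1/Y + Y/(-2) = 1/Y + Y*(-½) = 1/Y - Y/2)
√(-415 + b(W(y + 0*(-1)))) = √(-415 + (1/(-60) - ½*(-60))) = √(-415 + (-1/60 + 30)) = √(-415 + 1799/60) = √(-23101/60) = I*√346515/30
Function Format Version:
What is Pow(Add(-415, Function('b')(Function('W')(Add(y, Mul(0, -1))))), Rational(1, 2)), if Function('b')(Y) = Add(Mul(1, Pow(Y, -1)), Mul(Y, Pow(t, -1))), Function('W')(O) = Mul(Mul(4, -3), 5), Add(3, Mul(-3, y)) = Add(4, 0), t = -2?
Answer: Mul(Rational(1, 30), I, Pow(346515, Rational(1, 2))) ≈ Mul(19.622, I)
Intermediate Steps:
y = Rational(-1, 3) (y = Add(1, Mul(Rational(-1, 3), Add(4, 0))) = Add(1, Mul(Rational(-1, 3), 4)) = Add(1, Rational(-4, 3)) = Rational(-1, 3) ≈ -0.33333)
Function('W')(O) = -60 (Function('W')(O) = Mul(-12, 5) = -60)
Function('b')(Y) = Add(Pow(Y, -1), Mul(Rational(-1, 2), Y)) (Function('b')(Y) = Add(Mul(1, Pow(Y, -1)), Mul(Y, Pow(-2, -1))) = Add(Pow(Y, -1), Mul(Y, Rational(-1, 2))) = Add(Pow(Y, -1), Mul(Rational(-1, 2), Y)))
Pow(Add(-415, Function('b')(Function('W')(Add(y, Mul(0, -1))))), Rational(1, 2)) = Pow(Add(-415, Add(Pow(-60, -1), Mul(Rational(-1, 2), -60))), Rational(1, 2)) = Pow(Add(-415, Add(Rational(-1, 60), 30)), Rational(1, 2)) = Pow(Add(-415, Rational(1799, 60)), Rational(1, 2)) = Pow(Rational(-23101, 60), Rational(1, 2)) = Mul(Rational(1, 30), I, Pow(346515, Rational(1, 2)))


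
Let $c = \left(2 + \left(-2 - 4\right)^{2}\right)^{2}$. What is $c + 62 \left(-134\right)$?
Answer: $-6864$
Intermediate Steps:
$c = 1444$ ($c = \left(2 + \left(-6\right)^{2}\right)^{2} = \left(2 + 36\right)^{2} = 38^{2} = 1444$)
$c + 62 \left(-134\right) = 1444 + 62 \left(-134\right) = 1444 - 8308 = -6864$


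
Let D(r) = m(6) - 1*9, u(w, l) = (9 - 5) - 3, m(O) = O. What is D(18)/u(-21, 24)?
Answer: -3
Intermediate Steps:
u(w, l) = 1 (u(w, l) = 4 - 3 = 1)
D(r) = -3 (D(r) = 6 - 1*9 = 6 - 9 = -3)
D(18)/u(-21, 24) = -3/1 = -3*1 = -3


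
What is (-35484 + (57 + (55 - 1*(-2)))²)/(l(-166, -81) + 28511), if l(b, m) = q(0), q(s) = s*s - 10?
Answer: -22488/28501 ≈ -0.78903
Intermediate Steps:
q(s) = -10 + s² (q(s) = s² - 10 = -10 + s²)
l(b, m) = -10 (l(b, m) = -10 + 0² = -10 + 0 = -10)
(-35484 + (57 + (55 - 1*(-2)))²)/(l(-166, -81) + 28511) = (-35484 + (57 + (55 - 1*(-2)))²)/(-10 + 28511) = (-35484 + (57 + (55 + 2))²)/28501 = (-35484 + (57 + 57)²)*(1/28501) = (-35484 + 114²)*(1/28501) = (-35484 + 12996)*(1/28501) = -22488*1/28501 = -22488/28501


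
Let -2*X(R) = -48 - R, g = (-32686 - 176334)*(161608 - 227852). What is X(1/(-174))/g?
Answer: 1193/688359952320 ≈ 1.7331e-9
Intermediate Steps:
g = 13846320880 (g = -209020*(-66244) = 13846320880)
X(R) = 24 + R/2 (X(R) = -(-48 - R)/2 = 24 + R/2)
X(1/(-174))/g = (24 + (1/2)/(-174))/13846320880 = (24 + (1/2)*(-1/174))*(1/13846320880) = (24 - 1/348)*(1/13846320880) = (8351/348)*(1/13846320880) = 1193/688359952320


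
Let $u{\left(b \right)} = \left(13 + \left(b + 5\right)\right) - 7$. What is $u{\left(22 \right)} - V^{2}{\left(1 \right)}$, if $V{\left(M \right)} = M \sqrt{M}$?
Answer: $32$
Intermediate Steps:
$V{\left(M \right)} = M^{\frac{3}{2}}$
$u{\left(b \right)} = 11 + b$ ($u{\left(b \right)} = \left(13 + \left(5 + b\right)\right) - 7 = \left(18 + b\right) - 7 = 11 + b$)
$u{\left(22 \right)} - V^{2}{\left(1 \right)} = \left(11 + 22\right) - \left(1^{\frac{3}{2}}\right)^{2} = 33 - 1^{2} = 33 - 1 = 32$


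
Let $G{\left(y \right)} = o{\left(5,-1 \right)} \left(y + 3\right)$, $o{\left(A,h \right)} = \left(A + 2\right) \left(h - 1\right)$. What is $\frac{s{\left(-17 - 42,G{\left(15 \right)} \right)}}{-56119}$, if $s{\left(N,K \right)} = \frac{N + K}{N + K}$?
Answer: $- \frac{1}{56119} \approx -1.7819 \cdot 10^{-5}$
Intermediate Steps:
$o{\left(A,h \right)} = \left(-1 + h\right) \left(2 + A\right)$ ($o{\left(A,h \right)} = \left(2 + A\right) \left(-1 + h\right) = \left(-1 + h\right) \left(2 + A\right)$)
$G{\left(y \right)} = -42 - 14 y$ ($G{\left(y \right)} = \left(-2 - 5 + 2 \left(-1\right) + 5 \left(-1\right)\right) \left(y + 3\right) = \left(-2 - 5 - 2 - 5\right) \left(3 + y\right) = - 14 \left(3 + y\right) = -42 - 14 y$)
$s{\left(N,K \right)} = 1$ ($s{\left(N,K \right)} = \frac{K + N}{K + N} = 1$)
$\frac{s{\left(-17 - 42,G{\left(15 \right)} \right)}}{-56119} = 1 \frac{1}{-56119} = 1 \left(- \frac{1}{56119}\right) = - \frac{1}{56119}$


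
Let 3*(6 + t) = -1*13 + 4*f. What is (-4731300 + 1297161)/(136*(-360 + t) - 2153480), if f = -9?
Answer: 10302417/6616432 ≈ 1.5571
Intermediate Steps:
t = -67/3 (t = -6 + (-1*13 + 4*(-9))/3 = -6 + (-13 - 36)/3 = -6 + (⅓)*(-49) = -6 - 49/3 = -67/3 ≈ -22.333)
(-4731300 + 1297161)/(136*(-360 + t) - 2153480) = (-4731300 + 1297161)/(136*(-360 - 67/3) - 2153480) = -3434139/(136*(-1147/3) - 2153480) = -3434139/(-155992/3 - 2153480) = -3434139/(-6616432/3) = -3434139*(-3/6616432) = 10302417/6616432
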